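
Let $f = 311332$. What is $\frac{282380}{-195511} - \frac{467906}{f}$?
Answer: $- \frac{89697350063}{30434415326} \approx -2.9472$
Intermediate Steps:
$\frac{282380}{-195511} - \frac{467906}{f} = \frac{282380}{-195511} - \frac{467906}{311332} = 282380 \left(- \frac{1}{195511}\right) - \frac{233953}{155666} = - \frac{282380}{195511} - \frac{233953}{155666} = - \frac{89697350063}{30434415326}$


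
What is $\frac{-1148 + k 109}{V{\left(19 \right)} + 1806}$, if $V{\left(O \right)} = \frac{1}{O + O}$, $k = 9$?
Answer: $- \frac{6346}{68629} \approx -0.092468$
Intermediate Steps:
$V{\left(O \right)} = \frac{1}{2 O}$
$\frac{-1148 + k 109}{V{\left(19 \right)} + 1806} = \frac{-1148 + 9 \cdot 109}{\frac{1}{2 \cdot 19} + 1806} = \frac{-1148 + 981}{\frac{1}{2} \cdot \frac{1}{19} + 1806} = - \frac{167}{\frac{1}{38} + 1806} = - \frac{167}{\frac{68629}{38}} = \left(-167\right) \frac{38}{68629} = - \frac{6346}{68629}$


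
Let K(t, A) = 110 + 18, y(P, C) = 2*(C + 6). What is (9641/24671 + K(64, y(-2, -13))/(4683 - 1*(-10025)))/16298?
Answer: 36239429/1478477421566 ≈ 2.4511e-5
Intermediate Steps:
y(P, C) = 12 + 2*C (y(P, C) = 2*(6 + C) = 12 + 2*C)
K(t, A) = 128
(9641/24671 + K(64, y(-2, -13))/(4683 - 1*(-10025)))/16298 = (9641/24671 + 128/(4683 - 1*(-10025)))/16298 = (9641*(1/24671) + 128/(4683 + 10025))*(1/16298) = (9641/24671 + 128/14708)*(1/16298) = (9641/24671 + 128*(1/14708))*(1/16298) = (9641/24671 + 32/3677)*(1/16298) = (36239429/90715267)*(1/16298) = 36239429/1478477421566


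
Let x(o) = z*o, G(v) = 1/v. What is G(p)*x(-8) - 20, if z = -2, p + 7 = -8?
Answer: -316/15 ≈ -21.067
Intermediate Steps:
p = -15 (p = -7 - 8 = -15)
x(o) = -2*o
G(p)*x(-8) - 20 = (-2*(-8))/(-15) - 20 = -1/15*16 - 20 = -16/15 - 20 = -316/15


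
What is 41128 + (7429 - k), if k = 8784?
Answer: 39773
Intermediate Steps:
41128 + (7429 - k) = 41128 + (7429 - 1*8784) = 41128 + (7429 - 8784) = 41128 - 1355 = 39773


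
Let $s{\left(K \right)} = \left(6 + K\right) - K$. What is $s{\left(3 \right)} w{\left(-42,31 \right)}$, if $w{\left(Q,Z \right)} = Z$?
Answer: $186$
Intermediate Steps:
$s{\left(K \right)} = 6$
$s{\left(3 \right)} w{\left(-42,31 \right)} = 6 \cdot 31 = 186$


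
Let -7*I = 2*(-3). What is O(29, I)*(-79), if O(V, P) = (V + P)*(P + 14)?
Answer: -1717144/49 ≈ -35044.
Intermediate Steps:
I = 6/7 (I = -2*(-3)/7 = -⅐*(-6) = 6/7 ≈ 0.85714)
O(V, P) = (14 + P)*(P + V) (O(V, P) = (P + V)*(14 + P) = (14 + P)*(P + V))
O(29, I)*(-79) = ((6/7)² + 14*(6/7) + 14*29 + (6/7)*29)*(-79) = (36/49 + 12 + 406 + 174/7)*(-79) = (21736/49)*(-79) = -1717144/49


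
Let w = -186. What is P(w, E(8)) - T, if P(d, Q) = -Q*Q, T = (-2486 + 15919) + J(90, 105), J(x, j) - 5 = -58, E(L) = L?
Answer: -13444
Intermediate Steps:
J(x, j) = -53 (J(x, j) = 5 - 58 = -53)
T = 13380 (T = (-2486 + 15919) - 53 = 13433 - 53 = 13380)
P(d, Q) = -Q**2
P(w, E(8)) - T = -1*8**2 - 1*13380 = -1*64 - 13380 = -64 - 13380 = -13444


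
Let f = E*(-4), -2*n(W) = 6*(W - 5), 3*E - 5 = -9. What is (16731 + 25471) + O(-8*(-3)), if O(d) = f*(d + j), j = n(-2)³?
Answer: 91722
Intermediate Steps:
E = -4/3 (E = 5/3 + (⅓)*(-9) = 5/3 - 3 = -4/3 ≈ -1.3333)
n(W) = 15 - 3*W (n(W) = -3*(W - 5) = -3*(-5 + W) = -(-30 + 6*W)/2 = 15 - 3*W)
j = 9261 (j = (15 - 3*(-2))³ = (15 + 6)³ = 21³ = 9261)
f = 16/3 (f = -4/3*(-4) = 16/3 ≈ 5.3333)
O(d) = 49392 + 16*d/3 (O(d) = 16*(d + 9261)/3 = 16*(9261 + d)/3 = 49392 + 16*d/3)
(16731 + 25471) + O(-8*(-3)) = (16731 + 25471) + (49392 + 16*(-8*(-3))/3) = 42202 + (49392 + (16/3)*24) = 42202 + (49392 + 128) = 42202 + 49520 = 91722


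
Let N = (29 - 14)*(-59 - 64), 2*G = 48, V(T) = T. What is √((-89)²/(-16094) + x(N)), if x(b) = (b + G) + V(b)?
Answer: 5*I*√37987328054/16094 ≈ 60.552*I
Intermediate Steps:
G = 24 (G = (½)*48 = 24)
N = -1845 (N = 15*(-123) = -1845)
x(b) = 24 + 2*b (x(b) = (b + 24) + b = (24 + b) + b = 24 + 2*b)
√((-89)²/(-16094) + x(N)) = √((-89)²/(-16094) + (24 + 2*(-1845))) = √(7921*(-1/16094) + (24 - 3690)) = √(-7921/16094 - 3666) = √(-59008525/16094) = 5*I*√37987328054/16094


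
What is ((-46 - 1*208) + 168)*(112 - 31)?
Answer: -6966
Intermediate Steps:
((-46 - 1*208) + 168)*(112 - 31) = ((-46 - 208) + 168)*81 = (-254 + 168)*81 = -86*81 = -6966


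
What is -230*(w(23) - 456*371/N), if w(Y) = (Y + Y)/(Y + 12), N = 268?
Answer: 67951568/469 ≈ 1.4489e+5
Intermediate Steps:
w(Y) = 2*Y/(12 + Y) (w(Y) = (2*Y)/(12 + Y) = 2*Y/(12 + Y))
-230*(w(23) - 456*371/N) = -230*(2*23/(12 + 23) - 456/(268/371)) = -230*(2*23/35 - 456/(268*(1/371))) = -230*(2*23*(1/35) - 456/268/371) = -230*(46/35 - 456*371/268) = -230*(46/35 - 42294/67) = -230*(-1477208/2345) = 67951568/469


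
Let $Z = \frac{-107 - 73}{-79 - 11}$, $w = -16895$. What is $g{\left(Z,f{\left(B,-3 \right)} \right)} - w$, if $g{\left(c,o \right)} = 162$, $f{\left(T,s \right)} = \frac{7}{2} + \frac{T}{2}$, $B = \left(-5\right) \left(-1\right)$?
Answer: $17057$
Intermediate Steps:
$B = 5$
$f{\left(T,s \right)} = \frac{7}{2} + \frac{T}{2}$ ($f{\left(T,s \right)} = 7 \cdot \frac{1}{2} + T \frac{1}{2} = \frac{7}{2} + \frac{T}{2}$)
$Z = 2$ ($Z = - \frac{180}{-90} = \left(-180\right) \left(- \frac{1}{90}\right) = 2$)
$g{\left(Z,f{\left(B,-3 \right)} \right)} - w = 162 - -16895 = 162 + 16895 = 17057$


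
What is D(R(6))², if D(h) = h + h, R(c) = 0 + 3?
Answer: 36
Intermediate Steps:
R(c) = 3
D(h) = 2*h
D(R(6))² = (2*3)² = 6² = 36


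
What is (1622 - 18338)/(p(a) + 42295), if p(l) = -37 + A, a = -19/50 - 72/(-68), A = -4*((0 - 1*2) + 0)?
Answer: -1194/3019 ≈ -0.39550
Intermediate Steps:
A = 8 (A = -4*((0 - 2) + 0) = -4*(-2 + 0) = -4*(-2) = 8)
a = 577/850 (a = -19*1/50 - 72*(-1/68) = -19/50 + 18/17 = 577/850 ≈ 0.67882)
p(l) = -29 (p(l) = -37 + 8 = -29)
(1622 - 18338)/(p(a) + 42295) = (1622 - 18338)/(-29 + 42295) = -16716/42266 = -16716*1/42266 = -1194/3019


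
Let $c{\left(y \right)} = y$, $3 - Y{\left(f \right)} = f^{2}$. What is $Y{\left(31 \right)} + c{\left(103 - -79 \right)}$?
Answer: $-776$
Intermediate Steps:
$Y{\left(f \right)} = 3 - f^{2}$
$Y{\left(31 \right)} + c{\left(103 - -79 \right)} = \left(3 - 31^{2}\right) + \left(103 - -79\right) = \left(3 - 961\right) + \left(103 + 79\right) = \left(3 - 961\right) + 182 = -958 + 182 = -776$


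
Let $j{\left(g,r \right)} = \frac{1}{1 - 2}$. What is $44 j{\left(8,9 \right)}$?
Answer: $-44$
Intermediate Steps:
$j{\left(g,r \right)} = -1$ ($j{\left(g,r \right)} = \frac{1}{-1} = -1$)
$44 j{\left(8,9 \right)} = 44 \left(-1\right) = -44$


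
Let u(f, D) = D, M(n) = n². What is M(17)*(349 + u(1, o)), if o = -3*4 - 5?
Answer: 95948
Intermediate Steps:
o = -17 (o = -12 - 5 = -17)
M(17)*(349 + u(1, o)) = 17²*(349 - 17) = 289*332 = 95948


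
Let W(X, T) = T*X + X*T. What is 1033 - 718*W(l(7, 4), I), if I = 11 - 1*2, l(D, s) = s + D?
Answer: -141131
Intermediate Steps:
l(D, s) = D + s
I = 9 (I = 11 - 2 = 9)
W(X, T) = 2*T*X (W(X, T) = T*X + T*X = 2*T*X)
1033 - 718*W(l(7, 4), I) = 1033 - 1436*9*(7 + 4) = 1033 - 1436*9*11 = 1033 - 718*198 = 1033 - 142164 = -141131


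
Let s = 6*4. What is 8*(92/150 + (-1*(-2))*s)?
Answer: 29168/75 ≈ 388.91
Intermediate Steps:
s = 24
8*(92/150 + (-1*(-2))*s) = 8*(92/150 - 1*(-2)*24) = 8*(92*(1/150) + 2*24) = 8*(46/75 + 48) = 8*(3646/75) = 29168/75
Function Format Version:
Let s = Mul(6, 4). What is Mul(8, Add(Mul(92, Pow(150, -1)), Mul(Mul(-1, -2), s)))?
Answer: Rational(29168, 75) ≈ 388.91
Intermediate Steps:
s = 24
Mul(8, Add(Mul(92, Pow(150, -1)), Mul(Mul(-1, -2), s))) = Mul(8, Add(Mul(92, Pow(150, -1)), Mul(Mul(-1, -2), 24))) = Mul(8, Add(Mul(92, Rational(1, 150)), Mul(2, 24))) = Mul(8, Add(Rational(46, 75), 48)) = Mul(8, Rational(3646, 75)) = Rational(29168, 75)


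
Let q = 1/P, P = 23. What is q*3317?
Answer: 3317/23 ≈ 144.22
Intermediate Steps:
q = 1/23 ≈ 0.043478
q*3317 = (1/23)*3317 = 3317/23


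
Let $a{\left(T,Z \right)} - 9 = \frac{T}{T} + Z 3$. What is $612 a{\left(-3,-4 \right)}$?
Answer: $-1224$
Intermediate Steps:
$a{\left(T,Z \right)} = 10 + 3 Z$ ($a{\left(T,Z \right)} = 9 + \left(\frac{T}{T} + Z 3\right) = 9 + \left(1 + 3 Z\right) = 10 + 3 Z$)
$612 a{\left(-3,-4 \right)} = 612 \left(10 + 3 \left(-4\right)\right) = 612 \left(10 - 12\right) = 612 \left(-2\right) = -1224$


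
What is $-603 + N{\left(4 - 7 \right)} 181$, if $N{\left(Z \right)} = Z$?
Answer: $-1146$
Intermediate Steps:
$-603 + N{\left(4 - 7 \right)} 181 = -603 + \left(4 - 7\right) 181 = -603 - 543 = -1146$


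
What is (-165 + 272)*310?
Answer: 33170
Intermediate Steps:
(-165 + 272)*310 = 107*310 = 33170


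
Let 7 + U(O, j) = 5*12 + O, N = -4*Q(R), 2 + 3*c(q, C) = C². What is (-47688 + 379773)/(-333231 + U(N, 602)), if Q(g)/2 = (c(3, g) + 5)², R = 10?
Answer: -2988765/3100754 ≈ -0.96388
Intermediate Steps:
c(q, C) = -⅔ + C²/3
Q(g) = 2*(13/3 + g²/3)² (Q(g) = 2*((-⅔ + g²/3) + 5)² = 2*(13/3 + g²/3)²)
N = -102152/9 (N = -8*(13 + 10²)²/9 = -8*(13 + 100)²/9 = -8*113²/9 = -8*12769/9 = -4*25538/9 = -102152/9 ≈ -11350.)
U(O, j) = 53 + O (U(O, j) = -7 + (5*12 + O) = -7 + (60 + O) = 53 + O)
(-47688 + 379773)/(-333231 + U(N, 602)) = (-47688 + 379773)/(-333231 + (53 - 102152/9)) = 332085/(-333231 - 101675/9) = 332085/(-3100754/9) = 332085*(-9/3100754) = -2988765/3100754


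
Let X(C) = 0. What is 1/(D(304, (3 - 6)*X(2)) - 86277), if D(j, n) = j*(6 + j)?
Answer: 1/7963 ≈ 0.00012558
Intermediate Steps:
1/(D(304, (3 - 6)*X(2)) - 86277) = 1/(304*(6 + 304) - 86277) = 1/(304*310 - 86277) = 1/(94240 - 86277) = 1/7963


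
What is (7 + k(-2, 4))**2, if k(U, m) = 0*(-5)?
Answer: 49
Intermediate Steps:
k(U, m) = 0
(7 + k(-2, 4))**2 = (7 + 0)**2 = 7**2 = 49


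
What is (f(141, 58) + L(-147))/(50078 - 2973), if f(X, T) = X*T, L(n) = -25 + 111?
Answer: 8264/47105 ≈ 0.17544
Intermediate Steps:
L(n) = 86
f(X, T) = T*X
(f(141, 58) + L(-147))/(50078 - 2973) = (58*141 + 86)/(50078 - 2973) = (8178 + 86)/47105 = 8264*(1/47105) = 8264/47105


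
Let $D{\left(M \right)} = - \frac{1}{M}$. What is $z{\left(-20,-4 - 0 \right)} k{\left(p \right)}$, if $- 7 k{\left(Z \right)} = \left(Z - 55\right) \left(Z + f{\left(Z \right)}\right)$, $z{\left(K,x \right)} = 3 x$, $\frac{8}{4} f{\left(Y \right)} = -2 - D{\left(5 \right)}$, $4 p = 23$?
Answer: $- \frac{57327}{140} \approx -409.48$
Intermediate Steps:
$p = \frac{23}{4}$ ($p = \frac{1}{4} \cdot 23 = \frac{23}{4} \approx 5.75$)
$f{\left(Y \right)} = - \frac{9}{10}$ ($f{\left(Y \right)} = \frac{-2 - - \frac{1}{5}}{2} = \frac{-2 + \frac{1}{5}}{2} = \frac{1}{2} \left(- \frac{9}{5}\right) = - \frac{9}{10}$)
$k{\left(Z \right)} = - \frac{\left(-55 + Z\right) \left(- \frac{9}{10} + Z\right)}{7}$ ($k{\left(Z \right)} = - \frac{\left(Z - 55\right) \left(Z - \frac{9}{10}\right)}{7} = - \frac{\left(-55 + Z\right) \left(- \frac{9}{10} + Z\right)}{7}$)
$z{\left(-20,-4 - 0 \right)} k{\left(p \right)} = 3 \left(-4 - 0\right) \left(- \frac{99}{14} - \frac{\left(\frac{23}{4}\right)^{2}}{7} + \frac{559}{70} \cdot \frac{23}{4}\right) = 3 \left(-4 + 0\right) \left(- \frac{99}{14} - \frac{529}{112} + \frac{12857}{280}\right) = 3 \left(-4\right) \left(- \frac{99}{14} - \frac{529}{112} + \frac{12857}{280}\right) = \left(-12\right) \frac{19109}{560} = - \frac{57327}{140}$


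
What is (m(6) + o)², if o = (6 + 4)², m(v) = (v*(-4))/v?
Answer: 9216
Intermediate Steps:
m(v) = -4 (m(v) = (-4*v)/v = -4)
o = 100 (o = 10² = 100)
(m(6) + o)² = (-4 + 100)² = 96² = 9216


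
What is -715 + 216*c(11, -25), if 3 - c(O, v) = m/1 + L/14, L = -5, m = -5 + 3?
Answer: 3095/7 ≈ 442.14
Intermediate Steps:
m = -2
c(O, v) = 75/14 (c(O, v) = 3 - (-2/1 - 5/14) = 3 - (-2*1 - 5*1/14) = 3 - (-2 - 5/14) = 3 - 1*(-33/14) = 3 + 33/14 = 75/14)
-715 + 216*c(11, -25) = -715 + 216*(75/14) = -715 + 8100/7 = 3095/7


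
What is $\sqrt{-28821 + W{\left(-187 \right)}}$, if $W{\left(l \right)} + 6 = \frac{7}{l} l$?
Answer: $2 i \sqrt{7205} \approx 169.76 i$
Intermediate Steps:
$W{\left(l \right)} = 1$ ($W{\left(l \right)} = -6 + \frac{7}{l} l = -6 + 7 = 1$)
$\sqrt{-28821 + W{\left(-187 \right)}} = \sqrt{-28821 + 1} = \sqrt{-28820} = 2 i \sqrt{7205}$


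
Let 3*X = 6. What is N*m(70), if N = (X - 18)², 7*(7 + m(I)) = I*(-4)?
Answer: -12032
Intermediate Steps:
X = 2 (X = (⅓)*6 = 2)
m(I) = -7 - 4*I/7 (m(I) = -7 + (I*(-4))/7 = -7 + (-4*I)/7 = -7 - 4*I/7)
N = 256 (N = (2 - 18)² = (-16)² = 256)
N*m(70) = 256*(-7 - 4/7*70) = 256*(-7 - 40) = 256*(-47) = -12032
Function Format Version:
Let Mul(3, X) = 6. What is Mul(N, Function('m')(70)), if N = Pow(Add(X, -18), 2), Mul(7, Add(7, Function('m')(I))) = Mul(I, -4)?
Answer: -12032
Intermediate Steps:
X = 2 (X = Mul(Rational(1, 3), 6) = 2)
Function('m')(I) = Add(-7, Mul(Rational(-4, 7), I)) (Function('m')(I) = Add(-7, Mul(Rational(1, 7), Mul(I, -4))) = Add(-7, Mul(Rational(1, 7), Mul(-4, I))) = Add(-7, Mul(Rational(-4, 7), I)))
N = 256 (N = Pow(Add(2, -18), 2) = Pow(-16, 2) = 256)
Mul(N, Function('m')(70)) = Mul(256, Add(-7, Mul(Rational(-4, 7), 70))) = Mul(256, Add(-7, -40)) = Mul(256, -47) = -12032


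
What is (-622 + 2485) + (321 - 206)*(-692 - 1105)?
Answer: -204792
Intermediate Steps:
(-622 + 2485) + (321 - 206)*(-692 - 1105) = 1863 + 115*(-1797) = 1863 - 206655 = -204792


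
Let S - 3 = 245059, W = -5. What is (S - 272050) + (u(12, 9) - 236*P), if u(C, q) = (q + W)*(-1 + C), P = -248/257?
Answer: -6866080/257 ≈ -26716.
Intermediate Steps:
P = -248/257 (P = -248*1/257 = -248/257 ≈ -0.96498)
S = 245062 (S = 3 + 245059 = 245062)
u(C, q) = (-1 + C)*(-5 + q) (u(C, q) = (q - 5)*(-1 + C) = (-5 + q)*(-1 + C) = (-1 + C)*(-5 + q))
(S - 272050) + (u(12, 9) - 236*P) = (245062 - 272050) + ((5 - 1*9 - 5*12 + 12*9) - 236*(-248/257)) = -26988 + ((5 - 9 - 60 + 108) + 58528/257) = -26988 + (44 + 58528/257) = -26988 + 69836/257 = -6866080/257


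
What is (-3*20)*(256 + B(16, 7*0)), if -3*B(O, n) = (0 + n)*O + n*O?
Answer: -15360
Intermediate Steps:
B(O, n) = -2*O*n/3 (B(O, n) = -((0 + n)*O + n*O)/3 = -(n*O + O*n)/3 = -(O*n + O*n)/3 = -2*O*n/3)
(-3*20)*(256 + B(16, 7*0)) = (-3*20)*(256 - ⅔*16*7*0) = -60*(256 - ⅔*16*0) = -60*(256 + 0) = -60*256 = -15360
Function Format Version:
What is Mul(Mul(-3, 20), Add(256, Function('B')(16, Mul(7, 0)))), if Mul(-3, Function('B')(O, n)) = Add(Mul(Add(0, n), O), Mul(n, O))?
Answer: -15360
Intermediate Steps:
Function('B')(O, n) = Mul(Rational(-2, 3), O, n) (Function('B')(O, n) = Mul(Rational(-1, 3), Add(Mul(Add(0, n), O), Mul(n, O))) = Mul(Rational(-1, 3), Add(Mul(n, O), Mul(O, n))) = Mul(Rational(-1, 3), Add(Mul(O, n), Mul(O, n))) = Mul(Rational(-1, 3), Mul(2, O, n)) = Mul(Rational(-2, 3), O, n))
Mul(Mul(-3, 20), Add(256, Function('B')(16, Mul(7, 0)))) = Mul(Mul(-3, 20), Add(256, Mul(Rational(-2, 3), 16, Mul(7, 0)))) = Mul(-60, Add(256, Mul(Rational(-2, 3), 16, 0))) = Mul(-60, Add(256, 0)) = Mul(-60, 256) = -15360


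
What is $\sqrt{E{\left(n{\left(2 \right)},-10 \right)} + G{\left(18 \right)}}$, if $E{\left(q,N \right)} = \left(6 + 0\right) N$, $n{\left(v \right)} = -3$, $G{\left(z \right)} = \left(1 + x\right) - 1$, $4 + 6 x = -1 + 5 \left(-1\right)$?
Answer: $\frac{i \sqrt{555}}{3} \approx 7.8528 i$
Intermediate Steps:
$x = - \frac{5}{3}$ ($x = - \frac{2}{3} + \frac{-1 + 5 \left(-1\right)}{6} = - \frac{2}{3} + \frac{-1 - 5}{6} = - \frac{2}{3} + \frac{1}{6} \left(-6\right) = - \frac{2}{3} - 1 = - \frac{5}{3} \approx -1.6667$)
$G{\left(z \right)} = - \frac{5}{3}$ ($G{\left(z \right)} = \left(1 - \frac{5}{3}\right) - 1 = - \frac{2}{3} - 1 = - \frac{5}{3}$)
$E{\left(q,N \right)} = 6 N$
$\sqrt{E{\left(n{\left(2 \right)},-10 \right)} + G{\left(18 \right)}} = \sqrt{6 \left(-10\right) - \frac{5}{3}} = \sqrt{-60 - \frac{5}{3}} = \sqrt{- \frac{185}{3}} = \frac{i \sqrt{555}}{3}$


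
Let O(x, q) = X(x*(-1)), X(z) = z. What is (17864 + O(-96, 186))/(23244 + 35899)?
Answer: 17960/59143 ≈ 0.30367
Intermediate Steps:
O(x, q) = -x (O(x, q) = x*(-1) = -x)
(17864 + O(-96, 186))/(23244 + 35899) = (17864 - 1*(-96))/(23244 + 35899) = (17864 + 96)/59143 = 17960*(1/59143) = 17960/59143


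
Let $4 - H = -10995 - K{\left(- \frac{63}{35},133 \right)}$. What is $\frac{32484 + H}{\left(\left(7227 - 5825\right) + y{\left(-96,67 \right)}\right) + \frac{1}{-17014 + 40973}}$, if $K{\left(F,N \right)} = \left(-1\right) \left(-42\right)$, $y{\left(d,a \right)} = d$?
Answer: $\frac{208563095}{6258091} \approx 33.327$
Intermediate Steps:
$K{\left(F,N \right)} = 42$
$H = 11041$ ($H = 4 - \left(-10995 - 42\right) = 4 - -11037 = 4 + 11037 = 11041$)
$\frac{32484 + H}{\left(\left(7227 - 5825\right) + y{\left(-96,67 \right)}\right) + \frac{1}{-17014 + 40973}} = \frac{32484 + 11041}{\left(\left(7227 - 5825\right) - 96\right) + \frac{1}{-17014 + 40973}} = \frac{43525}{\left(1402 - 96\right) + \frac{1}{23959}} = \frac{43525}{1306 + \frac{1}{23959}} = \frac{43525}{\frac{31290455}{23959}} = 43525 \cdot \frac{23959}{31290455} = \frac{208563095}{6258091}$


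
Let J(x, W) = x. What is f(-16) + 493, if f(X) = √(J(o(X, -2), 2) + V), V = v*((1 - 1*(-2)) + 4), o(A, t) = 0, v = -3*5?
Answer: 493 + I*√105 ≈ 493.0 + 10.247*I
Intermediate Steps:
v = -15
V = -105 (V = -15*((1 - 1*(-2)) + 4) = -15*((1 + 2) + 4) = -15*(3 + 4) = -15*7 = -105)
f(X) = I*√105 (f(X) = √(0 - 105) = √(-105) = I*√105)
f(-16) + 493 = I*√105 + 493 = 493 + I*√105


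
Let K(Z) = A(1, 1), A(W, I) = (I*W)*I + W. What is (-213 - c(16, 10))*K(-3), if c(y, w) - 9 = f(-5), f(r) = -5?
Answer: -434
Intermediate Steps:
A(W, I) = W + W*I² (A(W, I) = W*I² + W = W + W*I²)
c(y, w) = 4 (c(y, w) = 9 - 5 = 4)
K(Z) = 2 (K(Z) = 1*(1 + 1²) = 1*(1 + 1) = 1*2 = 2)
(-213 - c(16, 10))*K(-3) = (-213 - 1*4)*2 = (-213 - 4)*2 = -217*2 = -434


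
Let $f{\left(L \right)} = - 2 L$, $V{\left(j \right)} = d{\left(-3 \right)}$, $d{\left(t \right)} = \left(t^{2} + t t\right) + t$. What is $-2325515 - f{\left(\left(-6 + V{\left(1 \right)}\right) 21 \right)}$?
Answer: $-2325137$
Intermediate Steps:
$d{\left(t \right)} = t + 2 t^{2}$ ($d{\left(t \right)} = \left(t^{2} + t^{2}\right) + t = 2 t^{2} + t = t + 2 t^{2}$)
$V{\left(j \right)} = 15$ ($V{\left(j \right)} = - 3 \left(1 + 2 \left(-3\right)\right) = - 3 \left(1 - 6\right) = \left(-3\right) \left(-5\right) = 15$)
$-2325515 - f{\left(\left(-6 + V{\left(1 \right)}\right) 21 \right)} = -2325515 - - 2 \left(-6 + 15\right) 21 = -2325515 - - 2 \cdot 9 \cdot 21 = -2325515 - \left(-2\right) 189 = -2325515 - -378 = -2325515 + 378 = -2325137$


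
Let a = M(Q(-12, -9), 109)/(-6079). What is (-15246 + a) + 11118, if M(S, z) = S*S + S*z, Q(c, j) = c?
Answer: -25092948/6079 ≈ -4127.8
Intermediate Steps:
M(S, z) = S² + S*z
a = 1164/6079 (a = -12*(-12 + 109)/(-6079) = -12*97*(-1/6079) = -1164*(-1/6079) = 1164/6079 ≈ 0.19148)
(-15246 + a) + 11118 = (-15246 + 1164/6079) + 11118 = -92679270/6079 + 11118 = -25092948/6079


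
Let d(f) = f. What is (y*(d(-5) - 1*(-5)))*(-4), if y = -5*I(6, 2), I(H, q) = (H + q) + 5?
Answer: 0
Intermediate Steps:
I(H, q) = 5 + H + q
y = -65 (y = -5*(5 + 6 + 2) = -5*13 = -65)
(y*(d(-5) - 1*(-5)))*(-4) = -65*(-5 - 1*(-5))*(-4) = -65*(-5 + 5)*(-4) = -65*0*(-4) = 0*(-4) = 0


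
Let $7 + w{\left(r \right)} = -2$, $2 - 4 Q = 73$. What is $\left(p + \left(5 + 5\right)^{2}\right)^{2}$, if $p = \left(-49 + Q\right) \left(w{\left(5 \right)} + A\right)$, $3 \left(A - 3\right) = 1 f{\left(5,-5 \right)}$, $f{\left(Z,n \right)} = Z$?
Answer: $\frac{2424249}{16} \approx 1.5152 \cdot 10^{5}$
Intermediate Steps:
$Q = - \frac{71}{4}$ ($Q = \frac{1}{2} - \frac{73}{4} = - \frac{71}{4} \approx -17.75$)
$A = \frac{14}{3}$ ($A = 3 + \frac{1 \cdot 5}{3} = 3 + \frac{1}{3} \cdot 5 = 3 + \frac{5}{3} = \frac{14}{3} \approx 4.6667$)
$w{\left(r \right)} = -9$ ($w{\left(r \right)} = -7 - 2 = -9$)
$p = \frac{1157}{4}$ ($p = \left(-49 - \frac{71}{4}\right) \left(-9 + \frac{14}{3}\right) = \left(- \frac{267}{4}\right) \left(- \frac{13}{3}\right) = \frac{1157}{4} \approx 289.25$)
$\left(p + \left(5 + 5\right)^{2}\right)^{2} = \left(\frac{1157}{4} + \left(5 + 5\right)^{2}\right)^{2} = \left(\frac{1157}{4} + 10^{2}\right)^{2} = \left(\frac{1157}{4} + 100\right)^{2} = \left(\frac{1557}{4}\right)^{2} = \frac{2424249}{16}$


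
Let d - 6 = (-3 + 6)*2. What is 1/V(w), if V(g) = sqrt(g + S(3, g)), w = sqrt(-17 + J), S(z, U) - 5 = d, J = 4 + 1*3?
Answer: 1/sqrt(17 + I*sqrt(10)) ≈ 0.23947 - 0.022083*I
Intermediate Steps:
J = 7 (J = 4 + 3 = 7)
d = 12 (d = 6 + (-3 + 6)*2 = 6 + 3*2 = 6 + 6 = 12)
S(z, U) = 17 (S(z, U) = 5 + 12 = 17)
w = I*sqrt(10) (w = sqrt(-17 + 7) = sqrt(-10) = I*sqrt(10) ≈ 3.1623*I)
V(g) = sqrt(17 + g) (V(g) = sqrt(g + 17) = sqrt(17 + g))
1/V(w) = 1/(sqrt(17 + I*sqrt(10))) = 1/sqrt(17 + I*sqrt(10))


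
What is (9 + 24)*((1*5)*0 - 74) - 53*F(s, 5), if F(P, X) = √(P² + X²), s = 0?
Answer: -2707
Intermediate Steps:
(9 + 24)*((1*5)*0 - 74) - 53*F(s, 5) = (9 + 24)*((1*5)*0 - 74) - 53*√(0² + 5²) = 33*(5*0 - 74) - 53*√(0 + 25) = 33*(0 - 74) - 53*√25 = 33*(-74) - 53*5 = -2442 - 265 = -2707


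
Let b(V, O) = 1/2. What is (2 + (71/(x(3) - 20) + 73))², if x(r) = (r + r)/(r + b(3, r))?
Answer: 82864609/16384 ≈ 5057.7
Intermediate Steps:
b(V, O) = ½
x(r) = 2*r/(½ + r) (x(r) = (r + r)/(r + ½) = (2*r)/(½ + r) = 2*r/(½ + r))
(2 + (71/(x(3) - 20) + 73))² = (2 + (71/(4*3/(1 + 2*3) - 20) + 73))² = (2 + (71/(4*3/(1 + 6) - 20) + 73))² = (2 + (71/(4*3/7 - 20) + 73))² = (2 + (71/(4*3*(⅐) - 20) + 73))² = (2 + (71/(12/7 - 20) + 73))² = (2 + (71/(-128/7) + 73))² = (2 + (71*(-7/128) + 73))² = (2 + (-497/128 + 73))² = (2 + 8847/128)² = (9103/128)² = 82864609/16384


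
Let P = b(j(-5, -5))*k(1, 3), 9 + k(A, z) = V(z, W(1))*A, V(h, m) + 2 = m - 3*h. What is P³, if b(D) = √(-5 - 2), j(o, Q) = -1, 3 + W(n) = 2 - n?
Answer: 74536*I*√7 ≈ 1.972e+5*I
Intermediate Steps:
W(n) = -1 - n (W(n) = -3 + (2 - n) = -1 - n)
V(h, m) = -2 + m - 3*h (V(h, m) = -2 + (m - 3*h) = -2 + m - 3*h)
b(D) = I*√7 (b(D) = √(-7) = I*√7)
k(A, z) = -9 + A*(-4 - 3*z) (k(A, z) = -9 + (-2 + (-1 - 1*1) - 3*z)*A = -9 + (-2 + (-1 - 1) - 3*z)*A = -9 + (-2 - 2 - 3*z)*A = -9 + (-4 - 3*z)*A = -9 + A*(-4 - 3*z))
P = -22*I*√7 (P = (I*√7)*(-9 - 1*1*(4 + 3*3)) = (I*√7)*(-9 - 1*1*(4 + 9)) = (I*√7)*(-9 - 1*1*13) = (I*√7)*(-9 - 13) = (I*√7)*(-22) = -22*I*√7 ≈ -58.207*I)
P³ = (-22*I*√7)³ = 74536*I*√7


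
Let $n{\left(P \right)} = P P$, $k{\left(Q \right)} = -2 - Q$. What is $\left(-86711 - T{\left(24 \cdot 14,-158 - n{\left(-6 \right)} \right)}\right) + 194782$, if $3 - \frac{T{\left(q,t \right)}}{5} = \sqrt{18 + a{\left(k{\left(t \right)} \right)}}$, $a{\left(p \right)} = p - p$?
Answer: $108056 + 15 \sqrt{2} \approx 1.0808 \cdot 10^{5}$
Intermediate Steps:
$a{\left(p \right)} = 0$
$n{\left(P \right)} = P^{2}$
$T{\left(q,t \right)} = 15 - 15 \sqrt{2}$ ($T{\left(q,t \right)} = 15 - 5 \sqrt{18 + 0} = 15 - 5 \sqrt{18} = 15 - 5 \cdot 3 \sqrt{2} = 15 - 15 \sqrt{2}$)
$\left(-86711 - T{\left(24 \cdot 14,-158 - n{\left(-6 \right)} \right)}\right) + 194782 = \left(-86711 - \left(15 - 15 \sqrt{2}\right)\right) + 194782 = \left(-86726 + 15 \sqrt{2}\right) + 194782 = 108056 + 15 \sqrt{2}$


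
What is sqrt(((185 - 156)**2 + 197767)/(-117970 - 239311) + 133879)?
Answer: 3*sqrt(1898838329182319)/357281 ≈ 365.89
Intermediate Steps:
sqrt(((185 - 156)**2 + 197767)/(-117970 - 239311) + 133879) = sqrt((29**2 + 197767)/(-357281) + 133879) = sqrt((841 + 197767)*(-1/357281) + 133879) = sqrt(198608*(-1/357281) + 133879) = sqrt(-198608/357281 + 133879) = sqrt(47832224391/357281) = 3*sqrt(1898838329182319)/357281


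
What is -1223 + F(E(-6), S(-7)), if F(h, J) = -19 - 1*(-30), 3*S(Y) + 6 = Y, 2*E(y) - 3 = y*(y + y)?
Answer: -1212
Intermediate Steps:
E(y) = 3/2 + y² (E(y) = 3/2 + (y*(y + y))/2 = 3/2 + (y*(2*y))/2 = 3/2 + (2*y²)/2 = 3/2 + y²)
S(Y) = -2 + Y/3
F(h, J) = 11 (F(h, J) = -19 + 30 = 11)
-1223 + F(E(-6), S(-7)) = -1223 + 11 = -1212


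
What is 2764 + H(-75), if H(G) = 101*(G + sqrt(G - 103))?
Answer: -4811 + 101*I*sqrt(178) ≈ -4811.0 + 1347.5*I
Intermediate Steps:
H(G) = 101*G + 101*sqrt(-103 + G) (H(G) = 101*(G + sqrt(-103 + G)) = 101*G + 101*sqrt(-103 + G))
2764 + H(-75) = 2764 + (101*(-75) + 101*sqrt(-103 - 75)) = 2764 + (-7575 + 101*sqrt(-178)) = 2764 + (-7575 + 101*(I*sqrt(178))) = 2764 + (-7575 + 101*I*sqrt(178)) = -4811 + 101*I*sqrt(178)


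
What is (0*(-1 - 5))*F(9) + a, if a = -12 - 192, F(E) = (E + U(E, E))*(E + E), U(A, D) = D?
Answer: -204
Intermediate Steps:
F(E) = 4*E**2 (F(E) = (E + E)*(E + E) = (2*E)*(2*E) = 4*E**2)
a = -204
(0*(-1 - 5))*F(9) + a = (0*(-1 - 5))*(4*9**2) - 204 = (0*(-6))*(4*81) - 204 = 0*324 - 204 = 0 - 204 = -204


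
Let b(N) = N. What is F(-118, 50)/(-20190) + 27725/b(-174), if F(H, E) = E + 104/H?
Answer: -5504466917/34545090 ≈ -159.34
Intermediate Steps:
F(-118, 50)/(-20190) + 27725/b(-174) = (50 + 104/(-118))/(-20190) + 27725/(-174) = (50 + 104*(-1/118))*(-1/20190) + 27725*(-1/174) = (50 - 52/59)*(-1/20190) - 27725/174 = (2898/59)*(-1/20190) - 27725/174 = -483/198535 - 27725/174 = -5504466917/34545090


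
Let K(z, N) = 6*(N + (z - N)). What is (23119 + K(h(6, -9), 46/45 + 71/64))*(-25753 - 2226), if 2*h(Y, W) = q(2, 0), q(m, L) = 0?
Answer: -646846501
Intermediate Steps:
h(Y, W) = 0 (h(Y, W) = (½)*0 = 0)
K(z, N) = 6*z
(23119 + K(h(6, -9), 46/45 + 71/64))*(-25753 - 2226) = (23119 + 6*0)*(-25753 - 2226) = (23119 + 0)*(-27979) = 23119*(-27979) = -646846501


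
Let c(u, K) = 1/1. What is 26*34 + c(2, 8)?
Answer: 885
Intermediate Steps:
c(u, K) = 1
26*34 + c(2, 8) = 26*34 + 1 = 884 + 1 = 885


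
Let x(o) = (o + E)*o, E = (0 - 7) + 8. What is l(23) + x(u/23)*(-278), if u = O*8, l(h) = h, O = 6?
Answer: -935257/529 ≈ -1768.0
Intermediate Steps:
u = 48 (u = 6*8 = 48)
E = 1 (E = -7 + 8 = 1)
x(o) = o*(1 + o) (x(o) = (o + 1)*o = (1 + o)*o = o*(1 + o))
l(23) + x(u/23)*(-278) = 23 + ((48/23)*(1 + 48/23))*(-278) = 23 + ((48*(1/23))*(1 + 48*(1/23)))*(-278) = 23 + (48*(1 + 48/23)/23)*(-278) = 23 + ((48/23)*(71/23))*(-278) = 23 + (3408/529)*(-278) = 23 - 947424/529 = -935257/529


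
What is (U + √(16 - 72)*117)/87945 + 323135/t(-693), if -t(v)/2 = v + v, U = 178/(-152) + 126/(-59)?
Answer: 241338547852/2070313245 + 6*I*√14/2255 ≈ 116.57 + 0.0099556*I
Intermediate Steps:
U = -14827/4484 (U = 178*(-1/152) + 126*(-1/59) = -89/76 - 126/59 = -14827/4484 ≈ -3.3066)
t(v) = -4*v (t(v) = -2*(v + v) = -4*v)
(U + √(16 - 72)*117)/87945 + 323135/t(-693) = (-14827/4484 + √(16 - 72)*117)/87945 + 323135/((-4*(-693))) = (-14827/4484 + √(-56)*117)*(1/87945) + 323135/2772 = (-14827/4484 + (2*I*√14)*117)*(1/87945) + 323135*(1/2772) = (-14827/4484 + 234*I*√14)*(1/87945) + 323135/2772 = (-14827/394345380 + 6*I*√14/2255) + 323135/2772 = 241338547852/2070313245 + 6*I*√14/2255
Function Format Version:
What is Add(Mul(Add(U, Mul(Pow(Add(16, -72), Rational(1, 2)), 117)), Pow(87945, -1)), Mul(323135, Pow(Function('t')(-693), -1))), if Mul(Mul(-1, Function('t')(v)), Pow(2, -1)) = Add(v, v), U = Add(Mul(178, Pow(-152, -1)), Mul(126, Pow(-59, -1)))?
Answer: Add(Rational(241338547852, 2070313245), Mul(Rational(6, 2255), I, Pow(14, Rational(1, 2)))) ≈ Add(116.57, Mul(0.0099556, I))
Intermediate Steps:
U = Rational(-14827, 4484) (U = Add(Mul(178, Rational(-1, 152)), Mul(126, Rational(-1, 59))) = Add(Rational(-89, 76), Rational(-126, 59)) = Rational(-14827, 4484) ≈ -3.3066)
Function('t')(v) = Mul(-4, v) (Function('t')(v) = Mul(-2, Add(v, v)) = Mul(-2, Mul(2, v)) = Mul(-4, v))
Add(Mul(Add(U, Mul(Pow(Add(16, -72), Rational(1, 2)), 117)), Pow(87945, -1)), Mul(323135, Pow(Function('t')(-693), -1))) = Add(Mul(Add(Rational(-14827, 4484), Mul(Pow(Add(16, -72), Rational(1, 2)), 117)), Pow(87945, -1)), Mul(323135, Pow(Mul(-4, -693), -1))) = Add(Mul(Add(Rational(-14827, 4484), Mul(Pow(-56, Rational(1, 2)), 117)), Rational(1, 87945)), Mul(323135, Pow(2772, -1))) = Add(Mul(Add(Rational(-14827, 4484), Mul(Mul(2, I, Pow(14, Rational(1, 2))), 117)), Rational(1, 87945)), Mul(323135, Rational(1, 2772))) = Add(Mul(Add(Rational(-14827, 4484), Mul(234, I, Pow(14, Rational(1, 2)))), Rational(1, 87945)), Rational(323135, 2772)) = Add(Add(Rational(-14827, 394345380), Mul(Rational(6, 2255), I, Pow(14, Rational(1, 2)))), Rational(323135, 2772)) = Add(Rational(241338547852, 2070313245), Mul(Rational(6, 2255), I, Pow(14, Rational(1, 2))))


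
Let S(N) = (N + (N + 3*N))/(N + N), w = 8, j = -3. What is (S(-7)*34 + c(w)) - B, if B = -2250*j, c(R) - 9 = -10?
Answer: -6666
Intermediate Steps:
S(N) = 5/2 (S(N) = (N + 4*N)/((2*N)) = (5*N)*(1/(2*N)) = 5/2)
c(R) = -1 (c(R) = 9 - 10 = -1)
B = 6750 (B = -2250*(-3) = 6750)
(S(-7)*34 + c(w)) - B = ((5/2)*34 - 1) - 1*6750 = (85 - 1) - 6750 = 84 - 6750 = -6666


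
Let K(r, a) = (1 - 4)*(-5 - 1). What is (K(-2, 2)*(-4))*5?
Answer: -360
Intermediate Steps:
K(r, a) = 18 (K(r, a) = -3*(-6) = 18)
(K(-2, 2)*(-4))*5 = (18*(-4))*5 = -72*5 = -360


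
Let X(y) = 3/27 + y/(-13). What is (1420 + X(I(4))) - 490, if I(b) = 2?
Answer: 108805/117 ≈ 929.96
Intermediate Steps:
X(y) = ⅑ - y/13 (X(y) = 3*(1/27) + y*(-1/13) = ⅑ - y/13)
(1420 + X(I(4))) - 490 = (1420 + (⅑ - 1/13*2)) - 490 = (1420 + (⅑ - 2/13)) - 490 = (1420 - 5/117) - 490 = 166135/117 - 490 = 108805/117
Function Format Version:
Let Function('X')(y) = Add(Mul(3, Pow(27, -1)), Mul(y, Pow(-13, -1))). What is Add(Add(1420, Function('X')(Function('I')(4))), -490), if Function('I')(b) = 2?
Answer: Rational(108805, 117) ≈ 929.96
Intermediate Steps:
Function('X')(y) = Add(Rational(1, 9), Mul(Rational(-1, 13), y)) (Function('X')(y) = Add(Mul(3, Rational(1, 27)), Mul(y, Rational(-1, 13))) = Add(Rational(1, 9), Mul(Rational(-1, 13), y)))
Add(Add(1420, Function('X')(Function('I')(4))), -490) = Add(Add(1420, Add(Rational(1, 9), Mul(Rational(-1, 13), 2))), -490) = Add(Add(1420, Add(Rational(1, 9), Rational(-2, 13))), -490) = Add(Add(1420, Rational(-5, 117)), -490) = Add(Rational(166135, 117), -490) = Rational(108805, 117)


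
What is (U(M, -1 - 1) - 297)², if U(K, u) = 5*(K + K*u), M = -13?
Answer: 53824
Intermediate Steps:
U(K, u) = 5*K + 5*K*u
(U(M, -1 - 1) - 297)² = (5*(-13)*(1 + (-1 - 1)) - 297)² = (5*(-13)*(1 - 2) - 297)² = (5*(-13)*(-1) - 297)² = (65 - 297)² = (-232)² = 53824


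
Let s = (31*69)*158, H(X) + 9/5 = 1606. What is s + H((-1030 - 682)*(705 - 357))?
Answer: 1697831/5 ≈ 3.3957e+5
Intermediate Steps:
H(X) = 8021/5 (H(X) = -9/5 + 1606 = 8021/5)
s = 337962 (s = 2139*158 = 337962)
s + H((-1030 - 682)*(705 - 357)) = 337962 + 8021/5 = 1697831/5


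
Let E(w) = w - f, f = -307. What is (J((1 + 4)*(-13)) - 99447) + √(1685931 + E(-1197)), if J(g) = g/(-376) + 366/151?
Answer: -5646055441/56776 + √1685041 ≈ -98146.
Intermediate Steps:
E(w) = 307 + w (E(w) = w - 1*(-307) = w + 307 = 307 + w)
J(g) = 366/151 - g/376 (J(g) = g*(-1/376) + 366*(1/151) = -g/376 + 366/151 = 366/151 - g/376)
(J((1 + 4)*(-13)) - 99447) + √(1685931 + E(-1197)) = ((366/151 - (1 + 4)*(-13)/376) - 99447) + √(1685931 + (307 - 1197)) = ((366/151 - 5*(-13)/376) - 99447) + √(1685931 - 890) = ((366/151 - 1/376*(-65)) - 99447) + √1685041 = ((366/151 + 65/376) - 99447) + √1685041 = (147431/56776 - 99447) + √1685041 = -5646055441/56776 + √1685041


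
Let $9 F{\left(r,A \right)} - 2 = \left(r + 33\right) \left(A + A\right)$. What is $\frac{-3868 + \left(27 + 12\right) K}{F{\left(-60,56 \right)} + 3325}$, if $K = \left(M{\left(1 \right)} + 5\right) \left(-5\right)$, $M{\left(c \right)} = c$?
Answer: $- \frac{45342}{26903} \approx -1.6854$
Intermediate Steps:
$F{\left(r,A \right)} = \frac{2}{9} + \frac{2 A \left(33 + r\right)}{9}$ ($F{\left(r,A \right)} = \frac{2}{9} + \frac{\left(r + 33\right) \left(A + A\right)}{9} = \frac{2}{9} + \frac{\left(33 + r\right) 2 A}{9} = \frac{2}{9} + \frac{2 A \left(33 + r\right)}{9}$)
$K = -30$ ($K = \left(1 + 5\right) \left(-5\right) = 6 \left(-5\right) = -30$)
$\frac{-3868 + \left(27 + 12\right) K}{F{\left(-60,56 \right)} + 3325} = \frac{-3868 + \left(27 + 12\right) \left(-30\right)}{\left(\frac{2}{9} + \frac{22}{3} \cdot 56 + \frac{2}{9} \cdot 56 \left(-60\right)\right) + 3325} = \frac{-3868 + 39 \left(-30\right)}{\left(\frac{2}{9} + \frac{1232}{3} - \frac{2240}{3}\right) + 3325} = \frac{-3868 - 1170}{- \frac{3022}{9} + 3325} = - \frac{5038}{\frac{26903}{9}} = \left(-5038\right) \frac{9}{26903} = - \frac{45342}{26903}$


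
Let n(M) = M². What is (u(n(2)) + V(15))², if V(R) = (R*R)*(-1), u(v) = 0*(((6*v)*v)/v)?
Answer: 50625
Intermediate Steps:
u(v) = 0 (u(v) = 0*((6*v²)/v) = 0*(6*v) = 0)
V(R) = -R² (V(R) = R²*(-1) = -R²)
(u(n(2)) + V(15))² = (0 - 1*15²)² = (0 - 1*225)² = (0 - 225)² = (-225)² = 50625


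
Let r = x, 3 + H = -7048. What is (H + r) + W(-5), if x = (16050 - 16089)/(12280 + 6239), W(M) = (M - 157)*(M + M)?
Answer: -33525576/6173 ≈ -5431.0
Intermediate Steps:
W(M) = 2*M*(-157 + M) (W(M) = (-157 + M)*(2*M) = 2*M*(-157 + M))
x = -13/6173 (x = -39/18519 = -39*1/18519 = -13/6173 ≈ -0.0021059)
H = -7051 (H = -3 - 7048 = -7051)
r = -13/6173 ≈ -0.0021059
(H + r) + W(-5) = (-7051 - 13/6173) + 2*(-5)*(-157 - 5) = -43525836/6173 + 2*(-5)*(-162) = -43525836/6173 + 1620 = -33525576/6173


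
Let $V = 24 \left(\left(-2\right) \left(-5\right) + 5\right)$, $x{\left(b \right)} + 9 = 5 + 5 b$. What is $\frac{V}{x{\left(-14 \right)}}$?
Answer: $- \frac{180}{37} \approx -4.8649$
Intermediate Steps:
$x{\left(b \right)} = -4 + 5 b$ ($x{\left(b \right)} = -9 + \left(5 + 5 b\right) = -4 + 5 b$)
$V = 360$ ($V = 24 \left(10 + 5\right) = 24 \cdot 15 = 360$)
$\frac{V}{x{\left(-14 \right)}} = \frac{360}{-4 + 5 \left(-14\right)} = \frac{360}{-4 - 70} = \frac{360}{-74} = 360 \left(- \frac{1}{74}\right) = - \frac{180}{37}$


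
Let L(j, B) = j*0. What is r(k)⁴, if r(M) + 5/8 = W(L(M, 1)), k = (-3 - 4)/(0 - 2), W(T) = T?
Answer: 625/4096 ≈ 0.15259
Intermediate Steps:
L(j, B) = 0
k = 7/2 (k = -7/(-2) = -7*(-½) = 7/2 ≈ 3.5000)
r(M) = -5/8 (r(M) = -5/8 + 0 = -5/8)
r(k)⁴ = (-5/8)⁴ = 625/4096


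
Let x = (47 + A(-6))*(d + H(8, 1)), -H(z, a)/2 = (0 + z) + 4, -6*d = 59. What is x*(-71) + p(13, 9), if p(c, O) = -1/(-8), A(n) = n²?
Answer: 4785119/24 ≈ 1.9938e+5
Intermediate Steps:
d = -59/6 (d = -⅙*59 = -59/6 ≈ -9.8333)
H(z, a) = -8 - 2*z (H(z, a) = -2*((0 + z) + 4) = -2*(z + 4) = -2*(4 + z) = -8 - 2*z)
p(c, O) = ⅛ (p(c, O) = -1*(-⅛) = ⅛)
x = -16849/6 (x = (47 + (-6)²)*(-59/6 + (-8 - 2*8)) = (47 + 36)*(-59/6 + (-8 - 16)) = 83*(-59/6 - 24) = 83*(-203/6) = -16849/6 ≈ -2808.2)
x*(-71) + p(13, 9) = -16849/6*(-71) + ⅛ = 1196279/6 + ⅛ = 4785119/24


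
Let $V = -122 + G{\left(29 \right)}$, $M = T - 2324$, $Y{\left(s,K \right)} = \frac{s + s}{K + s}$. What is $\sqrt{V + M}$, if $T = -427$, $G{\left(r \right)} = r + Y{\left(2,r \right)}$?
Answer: $\frac{4 i \sqrt{170810}}{31} \approx 53.328 i$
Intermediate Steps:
$Y{\left(s,K \right)} = \frac{2 s}{K + s}$
$G{\left(r \right)} = r + \frac{4}{2 + r}$ ($G{\left(r \right)} = r + 2 \cdot 2 \frac{1}{r + 2} = r + 2 \cdot 2 \frac{1}{2 + r} = r + \frac{4}{2 + r}$)
$M = -2751$ ($M = -427 - 2324 = -2751$)
$V = - \frac{2879}{31}$ ($V = -122 + \frac{4 + 29 \left(2 + 29\right)}{2 + 29} = -122 + \frac{4 + 29 \cdot 31}{31} = -122 + \frac{4 + 899}{31} = -122 + \frac{1}{31} \cdot 903 = -122 + \frac{903}{31} = - \frac{2879}{31} \approx -92.871$)
$\sqrt{V + M} = \sqrt{- \frac{2879}{31} - 2751} = \sqrt{- \frac{88160}{31}} = \frac{4 i \sqrt{170810}}{31}$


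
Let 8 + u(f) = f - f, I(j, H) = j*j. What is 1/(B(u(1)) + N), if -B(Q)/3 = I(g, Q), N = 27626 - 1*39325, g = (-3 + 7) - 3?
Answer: -1/11702 ≈ -8.5455e-5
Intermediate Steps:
g = 1 (g = 4 - 3 = 1)
I(j, H) = j²
N = -11699 (N = 27626 - 39325 = -11699)
u(f) = -8 (u(f) = -8 + (f - f) = -8 + 0 = -8)
B(Q) = -3 (B(Q) = -3*1² = -3*1 = -3)
1/(B(u(1)) + N) = 1/(-3 - 11699) = 1/(-11702) = -1/11702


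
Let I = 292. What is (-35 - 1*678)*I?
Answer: -208196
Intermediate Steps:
(-35 - 1*678)*I = (-35 - 1*678)*292 = (-35 - 678)*292 = -713*292 = -208196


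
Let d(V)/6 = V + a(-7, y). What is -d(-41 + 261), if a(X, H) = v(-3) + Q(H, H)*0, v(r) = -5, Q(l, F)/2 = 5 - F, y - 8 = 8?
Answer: -1290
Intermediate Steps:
y = 16 (y = 8 + 8 = 16)
Q(l, F) = 10 - 2*F (Q(l, F) = 2*(5 - F) = 10 - 2*F)
a(X, H) = -5 (a(X, H) = -5 + (10 - 2*H)*0 = -5 + 0 = -5)
d(V) = -30 + 6*V (d(V) = 6*(V - 5) = 6*(-5 + V) = -30 + 6*V)
-d(-41 + 261) = -(-30 + 6*(-41 + 261)) = -(-30 + 6*220) = -(-30 + 1320) = -1*1290 = -1290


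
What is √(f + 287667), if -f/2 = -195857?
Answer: √679381 ≈ 824.25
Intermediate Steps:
f = 391714 (f = -2*(-195857) = 391714)
√(f + 287667) = √(391714 + 287667) = √679381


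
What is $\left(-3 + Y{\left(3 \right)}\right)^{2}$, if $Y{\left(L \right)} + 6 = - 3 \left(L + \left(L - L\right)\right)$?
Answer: $324$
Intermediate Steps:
$Y{\left(L \right)} = -6 - 3 L$ ($Y{\left(L \right)} = -6 - 3 \left(L + \left(L - L\right)\right) = -6 - 3 \left(L + 0\right) = -6 - 3 L$)
$\left(-3 + Y{\left(3 \right)}\right)^{2} = \left(-3 - 15\right)^{2} = \left(-18\right)^{2} = 324$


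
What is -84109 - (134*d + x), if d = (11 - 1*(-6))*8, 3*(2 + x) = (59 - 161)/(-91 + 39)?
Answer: -2660623/26 ≈ -1.0233e+5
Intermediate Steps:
x = -35/26 (x = -2 + ((59 - 161)/(-91 + 39))/3 = -2 + (-102/(-52))/3 = -2 + (-102*(-1/52))/3 = -2 + (⅓)*(51/26) = -2 + 17/26 = -35/26 ≈ -1.3462)
d = 136 (d = (11 + 6)*8 = 17*8 = 136)
-84109 - (134*d + x) = -84109 - (134*136 - 35/26) = -84109 - (18224 - 35/26) = -84109 - 1*473789/26 = -84109 - 473789/26 = -2660623/26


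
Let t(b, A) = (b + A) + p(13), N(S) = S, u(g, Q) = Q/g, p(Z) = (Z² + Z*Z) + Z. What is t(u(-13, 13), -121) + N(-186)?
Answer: 43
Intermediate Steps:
p(Z) = Z + 2*Z² (p(Z) = (Z² + Z²) + Z = 2*Z² + Z = Z + 2*Z²)
t(b, A) = 351 + A + b (t(b, A) = (b + A) + 13*(1 + 2*13) = (A + b) + 13*(1 + 26) = (A + b) + 13*27 = (A + b) + 351 = 351 + A + b)
t(u(-13, 13), -121) + N(-186) = (351 - 121 + 13/(-13)) - 186 = (351 - 121 + 13*(-1/13)) - 186 = (351 - 121 - 1) - 186 = 229 - 186 = 43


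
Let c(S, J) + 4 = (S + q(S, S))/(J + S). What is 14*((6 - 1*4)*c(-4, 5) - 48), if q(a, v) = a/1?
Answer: -1008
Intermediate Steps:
q(a, v) = a (q(a, v) = a*1 = a)
c(S, J) = -4 + 2*S/(J + S) (c(S, J) = -4 + (S + S)/(J + S) = -4 + (2*S)/(J + S) = -4 + 2*S/(J + S))
14*((6 - 1*4)*c(-4, 5) - 48) = 14*((6 - 1*4)*(2*(-1*(-4) - 2*5)/(5 - 4)) - 48) = 14*((6 - 4)*(2*(4 - 10)/1) - 48) = 14*(2*(2*1*(-6)) - 48) = 14*(2*(-12) - 48) = 14*(-24 - 48) = 14*(-72) = -1008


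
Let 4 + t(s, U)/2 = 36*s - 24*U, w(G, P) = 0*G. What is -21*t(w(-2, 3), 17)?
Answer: 17304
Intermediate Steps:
w(G, P) = 0
t(s, U) = -8 - 48*U + 72*s (t(s, U) = -8 + 2*(36*s - 24*U) = -8 + 2*(-24*U + 36*s) = -8 + (-48*U + 72*s) = -8 - 48*U + 72*s)
-21*t(w(-2, 3), 17) = -21*(-8 - 48*17 + 72*0) = -21*(-8 - 816 + 0) = -21*(-824) = 17304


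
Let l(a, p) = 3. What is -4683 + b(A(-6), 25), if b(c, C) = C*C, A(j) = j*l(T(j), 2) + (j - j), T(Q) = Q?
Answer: -4058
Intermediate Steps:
A(j) = 3*j (A(j) = j*3 + (j - j) = 3*j + 0 = 3*j)
b(c, C) = C²
-4683 + b(A(-6), 25) = -4683 + 25² = -4683 + 625 = -4058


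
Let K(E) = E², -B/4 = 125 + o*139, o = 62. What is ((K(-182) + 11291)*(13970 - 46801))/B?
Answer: 208312695/4996 ≈ 41696.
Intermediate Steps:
B = -34972 (B = -4*(125 + 62*139) = -4*(125 + 8618) = -4*8743 = -34972)
((K(-182) + 11291)*(13970 - 46801))/B = (((-182)² + 11291)*(13970 - 46801))/(-34972) = ((33124 + 11291)*(-32831))*(-1/34972) = (44415*(-32831))*(-1/34972) = -1458188865*(-1/34972) = 208312695/4996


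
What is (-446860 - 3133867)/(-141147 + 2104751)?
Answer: -3580727/1963604 ≈ -1.8235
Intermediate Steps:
(-446860 - 3133867)/(-141147 + 2104751) = -3580727/1963604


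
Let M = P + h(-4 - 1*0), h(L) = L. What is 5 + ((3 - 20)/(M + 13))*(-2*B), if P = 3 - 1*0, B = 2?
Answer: 32/3 ≈ 10.667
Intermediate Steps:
P = 3 (P = 3 + 0 = 3)
M = -1 (M = 3 + (-4 - 1*0) = 3 + (-4 + 0) = 3 - 4 = -1)
5 + ((3 - 20)/(M + 13))*(-2*B) = 5 + ((3 - 20)/(-1 + 13))*(-2*2) = 5 - 17/12*(-4) = 5 + 17/3 = 32/3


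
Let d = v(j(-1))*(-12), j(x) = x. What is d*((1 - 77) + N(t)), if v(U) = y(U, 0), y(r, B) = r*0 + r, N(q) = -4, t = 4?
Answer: -960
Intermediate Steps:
y(r, B) = r (y(r, B) = 0 + r = r)
v(U) = U
d = 12 (d = -1*(-12) = 12)
d*((1 - 77) + N(t)) = 12*((1 - 77) - 4) = 12*(-76 - 4) = 12*(-80) = -960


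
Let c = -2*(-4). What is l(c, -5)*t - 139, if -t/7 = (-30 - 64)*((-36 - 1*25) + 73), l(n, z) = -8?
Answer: -63307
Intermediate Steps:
c = 8
t = 7896 (t = -7*(-30 - 64)*((-36 - 1*25) + 73) = -(-658)*((-36 - 25) + 73) = -(-658)*(-61 + 73) = -(-658)*12 = -7*(-1128) = 7896)
l(c, -5)*t - 139 = -8*7896 - 139 = -63168 - 139 = -63307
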